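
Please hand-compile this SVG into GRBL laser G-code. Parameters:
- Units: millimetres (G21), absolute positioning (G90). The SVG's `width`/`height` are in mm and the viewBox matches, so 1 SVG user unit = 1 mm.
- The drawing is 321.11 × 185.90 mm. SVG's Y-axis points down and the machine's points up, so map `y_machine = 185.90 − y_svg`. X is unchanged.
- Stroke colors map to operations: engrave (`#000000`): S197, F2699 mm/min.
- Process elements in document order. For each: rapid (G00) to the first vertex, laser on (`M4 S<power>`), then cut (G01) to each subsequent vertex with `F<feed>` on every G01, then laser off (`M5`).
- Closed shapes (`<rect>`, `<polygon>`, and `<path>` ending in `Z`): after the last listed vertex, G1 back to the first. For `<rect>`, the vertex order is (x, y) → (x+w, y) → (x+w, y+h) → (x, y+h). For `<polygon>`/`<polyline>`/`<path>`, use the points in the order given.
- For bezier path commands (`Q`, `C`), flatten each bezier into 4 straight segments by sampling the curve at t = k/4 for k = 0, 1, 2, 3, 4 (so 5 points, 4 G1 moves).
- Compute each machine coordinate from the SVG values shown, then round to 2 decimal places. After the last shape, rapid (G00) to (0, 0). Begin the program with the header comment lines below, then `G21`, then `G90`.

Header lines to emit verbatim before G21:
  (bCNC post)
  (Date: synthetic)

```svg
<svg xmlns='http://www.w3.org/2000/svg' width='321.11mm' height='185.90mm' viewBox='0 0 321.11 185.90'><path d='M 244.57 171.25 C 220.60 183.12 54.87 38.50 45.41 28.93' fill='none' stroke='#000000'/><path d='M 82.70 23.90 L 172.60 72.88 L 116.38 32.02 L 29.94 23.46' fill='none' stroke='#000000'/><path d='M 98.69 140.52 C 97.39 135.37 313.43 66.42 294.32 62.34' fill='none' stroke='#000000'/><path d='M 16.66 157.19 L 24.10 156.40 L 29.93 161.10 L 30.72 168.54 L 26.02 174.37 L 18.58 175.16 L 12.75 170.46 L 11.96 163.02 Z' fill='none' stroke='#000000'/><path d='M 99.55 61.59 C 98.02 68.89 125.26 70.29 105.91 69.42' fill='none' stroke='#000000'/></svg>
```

(bCNC post)
(Date: synthetic)
G21
G90
G00 X244.57 Y14.65
M4 S197
G01 X204.67 Y30.53 F2699
G01 X139.55 Y77.77 F2699
G01 X77.15 Y129.03 F2699
G01 X45.41 Y156.97 F2699
M5
G00 X82.70 Y162.00
M4 S197
G01 X172.60 Y113.02 F2699
G01 X116.38 Y153.88 F2699
G01 X29.94 Y162.44 F2699
M5
G00 X98.69 Y45.38
M4 S197
G01 X131.40 Y59.19 F2699
G01 X203.18 Y84.87 F2699
G01 X271.63 Y110.35 F2699
G01 X294.32 Y123.56 F2699
M5
G00 X16.66 Y28.71
M4 S197
G01 X24.10 Y29.50 F2699
G01 X29.93 Y24.80 F2699
G01 X30.72 Y17.36 F2699
G01 X26.02 Y11.53 F2699
G01 X18.58 Y10.74 F2699
G01 X12.75 Y15.44 F2699
G01 X11.96 Y22.88 F2699
G01 X16.66 Y28.71 F2699
M5
G00 X99.55 Y124.31
M4 S197
G01 X102.62 Y119.88 F2699
G01 X109.41 Y117.33 F2699
G01 X112.86 Y116.31 F2699
G01 X105.91 Y116.48 F2699
M5
G00 X0.00 Y0.00

1 u = 1 mm; y_m = 185.90 − y.

[1] `<path>` cubic bezier, #000000→engrave S197 F2699: (244.57,14.65) → (204.67,30.53) → (139.55,77.77) → (77.15,129.03) → (45.41,156.97)

[2] `<path>` open polyline, #000000→engrave S197 F2699: (82.70,162.00) → (172.60,113.02) → (116.38,153.88) → (29.94,162.44)

[3] `<path>` cubic bezier, #000000→engrave S197 F2699: (98.69,45.38) → (131.40,59.19) → (203.18,84.87) → (271.63,110.35) → (294.32,123.56)

[4] `<path>` regular polygon, #000000→engrave S197 F2699: (16.66,28.71) → (24.10,29.50) → (29.93,24.80) → (30.72,17.36) → (26.02,11.53) → (18.58,10.74) → (12.75,15.44) → (11.96,22.88) → (16.66,28.71) (closed)

[5] `<path>` cubic bezier, #000000→engrave S197 F2699: (99.55,124.31) → (102.62,119.88) → (109.41,117.33) → (112.86,116.31) → (105.91,116.48)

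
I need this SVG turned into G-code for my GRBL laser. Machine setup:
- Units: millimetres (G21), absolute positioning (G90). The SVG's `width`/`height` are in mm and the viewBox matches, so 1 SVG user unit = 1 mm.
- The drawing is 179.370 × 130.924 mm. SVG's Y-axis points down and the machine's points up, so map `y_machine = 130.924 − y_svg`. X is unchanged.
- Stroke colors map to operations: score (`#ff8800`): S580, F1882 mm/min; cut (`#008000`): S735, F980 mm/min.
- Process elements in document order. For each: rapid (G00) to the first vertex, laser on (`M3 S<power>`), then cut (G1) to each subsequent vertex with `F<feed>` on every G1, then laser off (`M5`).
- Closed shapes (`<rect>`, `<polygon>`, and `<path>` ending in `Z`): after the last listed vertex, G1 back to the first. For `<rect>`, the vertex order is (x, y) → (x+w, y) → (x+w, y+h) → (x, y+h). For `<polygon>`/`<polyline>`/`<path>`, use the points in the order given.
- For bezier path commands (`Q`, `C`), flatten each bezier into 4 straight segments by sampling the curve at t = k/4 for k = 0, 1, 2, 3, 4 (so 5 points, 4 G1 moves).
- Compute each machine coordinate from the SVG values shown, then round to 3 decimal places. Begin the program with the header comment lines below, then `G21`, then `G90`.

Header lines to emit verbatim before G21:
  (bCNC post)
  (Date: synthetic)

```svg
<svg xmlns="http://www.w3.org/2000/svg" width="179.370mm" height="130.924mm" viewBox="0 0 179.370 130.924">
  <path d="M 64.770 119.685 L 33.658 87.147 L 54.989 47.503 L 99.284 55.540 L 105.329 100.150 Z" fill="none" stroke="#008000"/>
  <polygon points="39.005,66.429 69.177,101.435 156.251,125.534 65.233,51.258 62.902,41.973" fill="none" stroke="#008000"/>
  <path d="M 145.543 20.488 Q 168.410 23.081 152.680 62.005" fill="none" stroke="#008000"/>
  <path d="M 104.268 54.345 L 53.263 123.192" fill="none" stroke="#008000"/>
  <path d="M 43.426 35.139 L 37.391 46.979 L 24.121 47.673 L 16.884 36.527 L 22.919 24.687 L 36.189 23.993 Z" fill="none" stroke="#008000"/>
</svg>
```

(bCNC post)
(Date: synthetic)
G21
G90
G00 X64.770 Y11.239
M3 S735
G1 X33.658 Y43.777 F980
G1 X54.989 Y83.421 F980
G1 X99.284 Y75.384 F980
G1 X105.329 Y30.774 F980
G1 X64.770 Y11.239 F980
M5
G00 X39.005 Y64.495
M3 S735
G1 X69.177 Y29.489 F980
G1 X156.251 Y5.390 F980
G1 X65.233 Y79.666 F980
G1 X62.902 Y88.951 F980
G1 X39.005 Y64.495 F980
M5
G00 X145.543 Y110.436
M3 S735
G1 X154.564 Y106.869 F980
G1 X158.761 Y98.760 F980
G1 X158.133 Y86.110 F980
G1 X152.680 Y68.919 F980
M5
G00 X104.268 Y76.579
M3 S735
G1 X53.263 Y7.732 F980
M5
G00 X43.426 Y95.785
M3 S735
G1 X37.391 Y83.945 F980
G1 X24.121 Y83.251 F980
G1 X16.884 Y94.397 F980
G1 X22.919 Y106.237 F980
G1 X36.189 Y106.931 F980
G1 X43.426 Y95.785 F980
M5

Since the viewBox matches the mm dimensions, user units are millimetres directly. The only transform is the Y-flip y_m = 130.924 − y_svg.

Shape 1 is a regular polygon drawn with `<path>`. Its stroke #008000 means cut at S735, F980. After flipping Y the toolpath is (64.770,11.239) → (33.658,43.777) → (54.989,83.421) → (99.284,75.384) → (105.329,30.774) → (64.770,11.239), returning to the start.

Shape 2 is a closed polygon drawn with `<polygon>`. Its stroke #008000 means cut at S735, F980. After flipping Y the toolpath is (39.005,64.495) → (69.177,29.489) → (156.251,5.390) → (65.233,79.666) → (62.902,88.951) → (39.005,64.495), returning to the start.

Shape 3 is a quadratic bezier drawn with `<path>`. Its stroke #008000 means cut at S735, F980. After flipping Y the toolpath is (145.543,110.436) → (154.564,106.869) → (158.761,98.760) → (158.133,86.110) → (152.680,68.919).

Shape 4 is a line segment drawn with `<path>`. Its stroke #008000 means cut at S735, F980. After flipping Y the toolpath is (104.268,76.579) → (53.263,7.732).

Shape 5 is a regular polygon drawn with `<path>`. Its stroke #008000 means cut at S735, F980. After flipping Y the toolpath is (43.426,95.785) → (37.391,83.945) → (24.121,83.251) → (16.884,94.397) → (22.919,106.237) → (36.189,106.931) → (43.426,95.785), returning to the start.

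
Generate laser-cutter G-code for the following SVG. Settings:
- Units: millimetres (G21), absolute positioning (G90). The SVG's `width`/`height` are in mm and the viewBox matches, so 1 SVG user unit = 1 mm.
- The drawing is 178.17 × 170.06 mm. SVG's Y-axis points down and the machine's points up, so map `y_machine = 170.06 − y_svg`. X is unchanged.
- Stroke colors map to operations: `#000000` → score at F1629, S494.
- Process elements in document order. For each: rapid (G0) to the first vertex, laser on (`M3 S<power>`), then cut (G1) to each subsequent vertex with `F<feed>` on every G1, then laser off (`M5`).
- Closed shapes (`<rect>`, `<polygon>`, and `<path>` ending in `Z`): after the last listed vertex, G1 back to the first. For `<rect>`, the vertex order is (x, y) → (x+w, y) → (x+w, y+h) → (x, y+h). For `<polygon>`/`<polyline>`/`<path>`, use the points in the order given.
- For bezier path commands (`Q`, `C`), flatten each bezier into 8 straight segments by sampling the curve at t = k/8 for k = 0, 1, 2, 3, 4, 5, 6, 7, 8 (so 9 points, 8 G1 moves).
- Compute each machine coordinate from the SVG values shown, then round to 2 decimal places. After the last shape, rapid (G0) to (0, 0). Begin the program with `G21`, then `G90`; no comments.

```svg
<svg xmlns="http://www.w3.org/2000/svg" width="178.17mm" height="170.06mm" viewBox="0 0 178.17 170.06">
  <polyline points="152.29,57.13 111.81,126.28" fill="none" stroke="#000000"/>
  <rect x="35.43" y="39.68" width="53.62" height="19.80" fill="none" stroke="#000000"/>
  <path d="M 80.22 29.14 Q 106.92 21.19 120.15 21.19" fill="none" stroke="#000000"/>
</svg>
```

viewBox `0 0 178.17 170.06` with mm width/height → 1 unit = 1 mm. Flip: y_m = 170.06 − y_svg.

**Shape 1** — `<polyline>` line segment, stroke `#000000` → score (S494, F1629). Machine vertices: (152.29,112.93) → (111.81,43.78). Open path.

**Shape 2** — `<rect>` rectangle, stroke `#000000` → score (S494, F1629). Machine vertices: (35.43,130.38) → (89.05,130.38) → (89.05,110.58) → (35.43,110.58) → (35.43,130.38). Closed: final G1 returns to the first vertex.

**Shape 3** — `<path>` quadratic bezier, stroke `#000000` → score (S494, F1629). Control points (SVG): P0=(80.22,29.14), P1=(106.92,21.19), P2=(120.15,21.19); sampled at t=k/8. Machine vertices: (80.22,140.92) → (86.68,142.78) → (92.73,144.40) → (98.35,145.76) → (103.55,146.88) → (108.33,147.75) → (112.69,148.37) → (116.63,148.75) → (120.15,148.87). Open path.

G21
G90
G0 X152.29 Y112.93
M3 S494
G1 X111.81 Y43.78 F1629
M5
G0 X35.43 Y130.38
M3 S494
G1 X89.05 Y130.38 F1629
G1 X89.05 Y110.58 F1629
G1 X35.43 Y110.58 F1629
G1 X35.43 Y130.38 F1629
M5
G0 X80.22 Y140.92
M3 S494
G1 X86.68 Y142.78 F1629
G1 X92.73 Y144.40 F1629
G1 X98.35 Y145.76 F1629
G1 X103.55 Y146.88 F1629
G1 X108.33 Y147.75 F1629
G1 X112.69 Y148.37 F1629
G1 X116.63 Y148.75 F1629
G1 X120.15 Y148.87 F1629
M5
G0 X0.00 Y0.00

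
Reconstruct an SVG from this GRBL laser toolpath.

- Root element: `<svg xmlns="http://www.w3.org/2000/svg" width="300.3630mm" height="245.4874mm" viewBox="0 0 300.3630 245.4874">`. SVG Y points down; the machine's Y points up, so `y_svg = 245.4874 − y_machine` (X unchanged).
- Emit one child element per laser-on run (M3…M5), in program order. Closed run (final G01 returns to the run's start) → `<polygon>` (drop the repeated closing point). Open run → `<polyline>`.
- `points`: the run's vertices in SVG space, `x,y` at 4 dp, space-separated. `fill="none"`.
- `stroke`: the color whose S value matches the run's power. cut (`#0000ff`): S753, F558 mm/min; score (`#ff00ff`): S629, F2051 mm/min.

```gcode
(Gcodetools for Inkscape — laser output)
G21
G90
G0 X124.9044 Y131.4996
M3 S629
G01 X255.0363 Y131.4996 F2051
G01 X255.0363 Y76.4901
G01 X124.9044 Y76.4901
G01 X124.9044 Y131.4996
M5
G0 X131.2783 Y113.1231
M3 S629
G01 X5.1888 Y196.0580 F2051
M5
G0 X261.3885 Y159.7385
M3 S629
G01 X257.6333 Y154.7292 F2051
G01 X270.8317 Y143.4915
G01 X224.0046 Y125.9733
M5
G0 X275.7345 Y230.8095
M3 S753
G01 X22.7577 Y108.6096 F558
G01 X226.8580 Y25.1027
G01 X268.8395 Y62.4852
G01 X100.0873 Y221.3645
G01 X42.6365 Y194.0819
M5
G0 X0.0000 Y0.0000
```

<svg xmlns="http://www.w3.org/2000/svg" width="300.3630mm" height="245.4874mm" viewBox="0 0 300.3630 245.4874">
  <polygon points="124.9044,113.9878 255.0363,113.9878 255.0363,168.9973 124.9044,168.9973" fill="none" stroke="#ff00ff"/>
  <polyline points="131.2783,132.3643 5.1888,49.4294" fill="none" stroke="#ff00ff"/>
  <polyline points="261.3885,85.7489 257.6333,90.7582 270.8317,101.9959 224.0046,119.5141" fill="none" stroke="#ff00ff"/>
  <polyline points="275.7345,14.6779 22.7577,136.8778 226.8580,220.3847 268.8395,183.0022 100.0873,24.1229 42.6365,51.4055" fill="none" stroke="#0000ff"/>
</svg>

Each laser-on run becomes one SVG element. Flip Y back into SVG space with y_svg = 245.4874 − y_machine.

Run 1: S629 ⇒ score layer `#ff00ff`. The run returns to its start, so emit a `<polygon>` with points (Y-flipped): 124.9044,113.9878 255.0363,113.9878 255.0363,168.9973 124.9044,168.9973.

Run 2: power S629 maps to stroke `#ff00ff` (score). The run is open, so emit a `<polyline>` with points (Y-flipped): 131.2783,132.3643 5.1888,49.4294.

Run 3: S629 ⇒ score layer `#ff00ff`. The run is open, so emit a `<polyline>` with points (Y-flipped): 261.3885,85.7489 257.6333,90.7582 270.8317,101.9959 224.0046,119.5141.

Run 4: power S753 maps to stroke `#0000ff` (cut). The run is open, so emit a `<polyline>` with points (Y-flipped): 275.7345,14.6779 22.7577,136.8778 226.8580,220.3847 268.8395,183.0022 100.0873,24.1229 42.6365,51.4055.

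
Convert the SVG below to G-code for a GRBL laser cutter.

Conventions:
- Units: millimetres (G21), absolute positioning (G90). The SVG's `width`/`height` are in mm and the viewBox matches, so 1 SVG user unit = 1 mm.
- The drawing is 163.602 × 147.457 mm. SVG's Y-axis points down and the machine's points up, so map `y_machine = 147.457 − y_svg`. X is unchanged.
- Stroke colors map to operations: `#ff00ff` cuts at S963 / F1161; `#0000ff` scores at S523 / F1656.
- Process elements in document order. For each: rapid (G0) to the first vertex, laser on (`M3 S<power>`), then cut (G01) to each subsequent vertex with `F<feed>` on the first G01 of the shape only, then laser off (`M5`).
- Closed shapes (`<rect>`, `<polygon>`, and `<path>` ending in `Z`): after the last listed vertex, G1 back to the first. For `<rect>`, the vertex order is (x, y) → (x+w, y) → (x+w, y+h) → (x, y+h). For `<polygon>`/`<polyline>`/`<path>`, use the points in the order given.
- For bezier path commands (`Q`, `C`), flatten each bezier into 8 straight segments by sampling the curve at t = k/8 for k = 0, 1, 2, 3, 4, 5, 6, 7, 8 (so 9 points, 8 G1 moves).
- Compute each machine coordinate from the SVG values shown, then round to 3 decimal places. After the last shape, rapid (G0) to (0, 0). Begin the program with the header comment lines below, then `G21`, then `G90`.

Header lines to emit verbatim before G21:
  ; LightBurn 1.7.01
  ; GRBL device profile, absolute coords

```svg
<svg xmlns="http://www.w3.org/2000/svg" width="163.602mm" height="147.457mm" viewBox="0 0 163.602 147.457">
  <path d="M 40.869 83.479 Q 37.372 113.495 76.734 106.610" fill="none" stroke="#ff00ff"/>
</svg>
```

; LightBurn 1.7.01
; GRBL device profile, absolute coords
G21
G90
G0 X40.869 Y63.978
M3 S963
G01 X40.664 Y57.051 F1161
G01 X41.799 Y51.276
G01 X44.273 Y46.655
G01 X48.087 Y43.187
G01 X53.240 Y40.872
G01 X59.732 Y39.711
G01 X67.563 Y39.702
G01 X76.734 Y40.847
M5
G0 X0.000 Y0.000

1 u = 1 mm; y_m = 147.457 − y.

[1] `<path>` quadratic bezier, #ff00ff→cut S963 F1161: (40.869,63.978) → (40.664,57.051) → (41.799,51.276) → (44.273,46.655) → (48.087,43.187) → (53.240,40.872) → (59.732,39.711) → (67.563,39.702) → (76.734,40.847)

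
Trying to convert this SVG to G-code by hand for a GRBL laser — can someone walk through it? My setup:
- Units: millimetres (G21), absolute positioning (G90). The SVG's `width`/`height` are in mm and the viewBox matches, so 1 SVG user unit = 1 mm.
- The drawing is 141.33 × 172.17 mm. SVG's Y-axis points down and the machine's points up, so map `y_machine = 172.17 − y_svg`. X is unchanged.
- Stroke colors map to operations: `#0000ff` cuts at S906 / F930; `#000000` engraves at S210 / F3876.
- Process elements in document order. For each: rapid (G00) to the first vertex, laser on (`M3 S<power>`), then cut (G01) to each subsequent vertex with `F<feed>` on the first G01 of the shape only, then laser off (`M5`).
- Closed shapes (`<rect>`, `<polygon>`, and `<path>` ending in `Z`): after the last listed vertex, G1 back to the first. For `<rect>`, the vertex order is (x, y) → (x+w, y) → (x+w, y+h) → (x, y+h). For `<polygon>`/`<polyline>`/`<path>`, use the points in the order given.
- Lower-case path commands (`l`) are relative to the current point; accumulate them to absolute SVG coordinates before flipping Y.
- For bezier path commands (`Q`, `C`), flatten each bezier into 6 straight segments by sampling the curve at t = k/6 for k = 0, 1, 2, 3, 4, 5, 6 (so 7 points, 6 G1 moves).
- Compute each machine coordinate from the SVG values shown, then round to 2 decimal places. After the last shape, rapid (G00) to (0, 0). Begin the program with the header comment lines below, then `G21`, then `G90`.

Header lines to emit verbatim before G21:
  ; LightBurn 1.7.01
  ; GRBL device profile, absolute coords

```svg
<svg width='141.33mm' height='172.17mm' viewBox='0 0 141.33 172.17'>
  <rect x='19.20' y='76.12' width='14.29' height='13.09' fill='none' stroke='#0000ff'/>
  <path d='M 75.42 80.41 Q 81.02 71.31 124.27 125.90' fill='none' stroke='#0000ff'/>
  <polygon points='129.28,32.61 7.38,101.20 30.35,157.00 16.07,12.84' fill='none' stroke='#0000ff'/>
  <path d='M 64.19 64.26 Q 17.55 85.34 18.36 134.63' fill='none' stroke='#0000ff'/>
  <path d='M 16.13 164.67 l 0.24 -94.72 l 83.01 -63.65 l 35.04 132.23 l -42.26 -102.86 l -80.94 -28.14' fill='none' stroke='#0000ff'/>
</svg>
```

viewBox `0 0 141.33 172.17` with mm width/height → 1 unit = 1 mm. Flip: y_m = 172.17 − y_svg.

**Shape 1** — `<rect>` rectangle, stroke `#0000ff` → cut (S906, F930). Machine vertices: (19.20,96.05) → (33.49,96.05) → (33.49,82.96) → (19.20,82.96) → (19.20,96.05). Closed: final G1 returns to the first vertex.

**Shape 2** — `<path>` quadratic bezier, stroke `#0000ff` → cut (S906, F930). Control points (SVG): P0=(75.42,80.41), P1=(81.02,71.31), P2=(124.27,125.90); sampled at t=k/6. Machine vertices: (75.42,91.76) → (78.33,93.02) → (83.34,90.75) → (90.43,84.94) → (99.62,75.59) → (110.90,62.70) → (124.27,46.27). Open path.

**Shape 3** — `<polygon>` closed polygon, stroke `#0000ff` → cut (S906, F930). Machine vertices: (129.28,139.56) → (7.38,70.97) → (30.35,15.17) → (16.07,159.33) → (129.28,139.56). Closed: final G1 returns to the first vertex.

**Shape 4** — `<path>` quadratic bezier, stroke `#0000ff` → cut (S906, F930). Control points (SVG): P0=(64.19,64.26), P1=(17.55,85.34), P2=(18.36,134.63); sampled at t=k/6. Machine vertices: (64.19,107.91) → (49.96,100.10) → (38.37,90.72) → (29.41,79.78) → (23.09,67.27) → (19.41,53.19) → (18.36,37.54). Open path.

**Shape 5** — `<path>` open polyline, stroke `#0000ff` → cut (S906, F930). Machine vertices: (16.13,7.50) → (16.37,102.22) → (99.38,165.87) → (134.42,33.64) → (92.16,136.50) → (11.22,164.64). Open path.

; LightBurn 1.7.01
; GRBL device profile, absolute coords
G21
G90
G00 X19.20 Y96.05
M3 S906
G01 X33.49 Y96.05 F930
G01 X33.49 Y82.96
G01 X19.20 Y82.96
G01 X19.20 Y96.05
M5
G00 X75.42 Y91.76
M3 S906
G01 X78.33 Y93.02 F930
G01 X83.34 Y90.75
G01 X90.43 Y84.94
G01 X99.62 Y75.59
G01 X110.90 Y62.70
G01 X124.27 Y46.27
M5
G00 X129.28 Y139.56
M3 S906
G01 X7.38 Y70.97 F930
G01 X30.35 Y15.17
G01 X16.07 Y159.33
G01 X129.28 Y139.56
M5
G00 X64.19 Y107.91
M3 S906
G01 X49.96 Y100.10 F930
G01 X38.37 Y90.72
G01 X29.41 Y79.78
G01 X23.09 Y67.27
G01 X19.41 Y53.19
G01 X18.36 Y37.54
M5
G00 X16.13 Y7.50
M3 S906
G01 X16.37 Y102.22 F930
G01 X99.38 Y165.87
G01 X134.42 Y33.64
G01 X92.16 Y136.50
G01 X11.22 Y164.64
M5
G00 X0.00 Y0.00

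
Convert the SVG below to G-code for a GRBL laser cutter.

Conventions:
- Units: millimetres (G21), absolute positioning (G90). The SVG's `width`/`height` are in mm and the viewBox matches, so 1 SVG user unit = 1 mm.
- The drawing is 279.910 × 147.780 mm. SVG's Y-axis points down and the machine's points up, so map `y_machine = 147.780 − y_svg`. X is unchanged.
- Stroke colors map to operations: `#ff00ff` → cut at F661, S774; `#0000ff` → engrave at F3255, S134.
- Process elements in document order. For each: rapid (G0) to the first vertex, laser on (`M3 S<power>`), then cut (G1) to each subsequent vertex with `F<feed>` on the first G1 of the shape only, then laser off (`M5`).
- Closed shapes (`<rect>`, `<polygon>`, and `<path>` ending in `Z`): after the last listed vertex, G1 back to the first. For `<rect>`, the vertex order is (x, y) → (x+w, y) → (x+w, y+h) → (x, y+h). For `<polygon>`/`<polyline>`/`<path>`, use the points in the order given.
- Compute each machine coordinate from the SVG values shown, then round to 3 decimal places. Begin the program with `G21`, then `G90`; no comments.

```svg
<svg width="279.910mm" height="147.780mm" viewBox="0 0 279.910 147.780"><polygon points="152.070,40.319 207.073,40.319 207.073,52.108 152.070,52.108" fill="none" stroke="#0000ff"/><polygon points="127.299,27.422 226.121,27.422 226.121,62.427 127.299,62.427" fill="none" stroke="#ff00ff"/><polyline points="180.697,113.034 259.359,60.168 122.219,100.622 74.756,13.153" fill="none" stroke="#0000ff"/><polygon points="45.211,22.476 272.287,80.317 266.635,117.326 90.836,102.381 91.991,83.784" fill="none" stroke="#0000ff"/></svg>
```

Since the viewBox matches the mm dimensions, user units are millimetres directly. The only transform is the Y-flip y_m = 147.780 − y_svg.

Shape 1 is a rectangle drawn with `<polygon>`. Its stroke #0000ff means engrave at S134, F3255. After flipping Y the toolpath is (152.070,107.461) → (207.073,107.461) → (207.073,95.672) → (152.070,95.672) → (152.070,107.461), returning to the start.

Shape 2 is a rectangle drawn with `<polygon>`. Its stroke #ff00ff means cut at S774, F661. After flipping Y the toolpath is (127.299,120.358) → (226.121,120.358) → (226.121,85.353) → (127.299,85.353) → (127.299,120.358), returning to the start.

Shape 3 is a open polyline drawn with `<polyline>`. Its stroke #0000ff means engrave at S134, F3255. After flipping Y the toolpath is (180.697,34.746) → (259.359,87.612) → (122.219,47.158) → (74.756,134.627).

Shape 4 is a closed polygon drawn with `<polygon>`. Its stroke #0000ff means engrave at S134, F3255. After flipping Y the toolpath is (45.211,125.304) → (272.287,67.463) → (266.635,30.454) → (90.836,45.399) → (91.991,63.996) → (45.211,125.304), returning to the start.

G21
G90
G0 X152.070 Y107.461
M3 S134
G1 X207.073 Y107.461 F3255
G1 X207.073 Y95.672
G1 X152.070 Y95.672
G1 X152.070 Y107.461
M5
G0 X127.299 Y120.358
M3 S774
G1 X226.121 Y120.358 F661
G1 X226.121 Y85.353
G1 X127.299 Y85.353
G1 X127.299 Y120.358
M5
G0 X180.697 Y34.746
M3 S134
G1 X259.359 Y87.612 F3255
G1 X122.219 Y47.158
G1 X74.756 Y134.627
M5
G0 X45.211 Y125.304
M3 S134
G1 X272.287 Y67.463 F3255
G1 X266.635 Y30.454
G1 X90.836 Y45.399
G1 X91.991 Y63.996
G1 X45.211 Y125.304
M5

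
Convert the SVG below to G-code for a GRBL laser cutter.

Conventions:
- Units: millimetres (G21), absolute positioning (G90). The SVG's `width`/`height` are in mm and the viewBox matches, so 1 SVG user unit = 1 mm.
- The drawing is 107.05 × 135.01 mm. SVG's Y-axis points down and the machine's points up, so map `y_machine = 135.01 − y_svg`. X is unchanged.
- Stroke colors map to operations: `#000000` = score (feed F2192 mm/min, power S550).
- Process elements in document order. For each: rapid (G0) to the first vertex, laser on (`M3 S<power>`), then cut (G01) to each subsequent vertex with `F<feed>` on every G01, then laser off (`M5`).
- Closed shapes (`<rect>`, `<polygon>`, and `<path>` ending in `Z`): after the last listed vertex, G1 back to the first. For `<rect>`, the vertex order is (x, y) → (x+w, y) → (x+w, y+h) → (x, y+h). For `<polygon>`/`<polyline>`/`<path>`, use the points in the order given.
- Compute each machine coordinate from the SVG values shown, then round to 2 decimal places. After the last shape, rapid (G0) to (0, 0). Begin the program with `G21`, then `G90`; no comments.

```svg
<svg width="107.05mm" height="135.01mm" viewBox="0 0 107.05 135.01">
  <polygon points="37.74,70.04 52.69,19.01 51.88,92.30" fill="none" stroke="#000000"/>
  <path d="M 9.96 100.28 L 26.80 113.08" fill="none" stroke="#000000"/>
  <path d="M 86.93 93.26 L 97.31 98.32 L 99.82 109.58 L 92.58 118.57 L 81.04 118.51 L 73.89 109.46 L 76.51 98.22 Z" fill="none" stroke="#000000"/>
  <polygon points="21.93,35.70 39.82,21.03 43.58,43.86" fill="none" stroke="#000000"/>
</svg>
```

G21
G90
G0 X37.74 Y64.97
M3 S550
G01 X52.69 Y116.00 F2192
G01 X51.88 Y42.71 F2192
G01 X37.74 Y64.97 F2192
M5
G0 X9.96 Y34.73
M3 S550
G01 X26.80 Y21.93 F2192
M5
G0 X86.93 Y41.75
M3 S550
G01 X97.31 Y36.69 F2192
G01 X99.82 Y25.43 F2192
G01 X92.58 Y16.44 F2192
G01 X81.04 Y16.50 F2192
G01 X73.89 Y25.55 F2192
G01 X76.51 Y36.79 F2192
G01 X86.93 Y41.75 F2192
M5
G0 X21.93 Y99.31
M3 S550
G01 X39.82 Y113.98 F2192
G01 X43.58 Y91.15 F2192
G01 X21.93 Y99.31 F2192
M5
G0 X0.00 Y0.00

viewBox `0 0 107.05 135.01` with mm width/height → 1 unit = 1 mm. Flip: y_m = 135.01 − y_svg.

**Shape 1** — `<polygon>` closed polygon, stroke `#000000` → score (S550, F2192). Machine vertices: (37.74,64.97) → (52.69,116.00) → (51.88,42.71) → (37.74,64.97). Closed: final G1 returns to the first vertex.

**Shape 2** — `<path>` line segment, stroke `#000000` → score (S550, F2192). Machine vertices: (9.96,34.73) → (26.80,21.93). Open path.

**Shape 3** — `<path>` regular polygon, stroke `#000000` → score (S550, F2192). Machine vertices: (86.93,41.75) → (97.31,36.69) → (99.82,25.43) → (92.58,16.44) → (81.04,16.50) → (73.89,25.55) → (76.51,36.79) → (86.93,41.75). Closed: final G1 returns to the first vertex.

**Shape 4** — `<polygon>` regular polygon, stroke `#000000` → score (S550, F2192). Machine vertices: (21.93,99.31) → (39.82,113.98) → (43.58,91.15) → (21.93,99.31). Closed: final G1 returns to the first vertex.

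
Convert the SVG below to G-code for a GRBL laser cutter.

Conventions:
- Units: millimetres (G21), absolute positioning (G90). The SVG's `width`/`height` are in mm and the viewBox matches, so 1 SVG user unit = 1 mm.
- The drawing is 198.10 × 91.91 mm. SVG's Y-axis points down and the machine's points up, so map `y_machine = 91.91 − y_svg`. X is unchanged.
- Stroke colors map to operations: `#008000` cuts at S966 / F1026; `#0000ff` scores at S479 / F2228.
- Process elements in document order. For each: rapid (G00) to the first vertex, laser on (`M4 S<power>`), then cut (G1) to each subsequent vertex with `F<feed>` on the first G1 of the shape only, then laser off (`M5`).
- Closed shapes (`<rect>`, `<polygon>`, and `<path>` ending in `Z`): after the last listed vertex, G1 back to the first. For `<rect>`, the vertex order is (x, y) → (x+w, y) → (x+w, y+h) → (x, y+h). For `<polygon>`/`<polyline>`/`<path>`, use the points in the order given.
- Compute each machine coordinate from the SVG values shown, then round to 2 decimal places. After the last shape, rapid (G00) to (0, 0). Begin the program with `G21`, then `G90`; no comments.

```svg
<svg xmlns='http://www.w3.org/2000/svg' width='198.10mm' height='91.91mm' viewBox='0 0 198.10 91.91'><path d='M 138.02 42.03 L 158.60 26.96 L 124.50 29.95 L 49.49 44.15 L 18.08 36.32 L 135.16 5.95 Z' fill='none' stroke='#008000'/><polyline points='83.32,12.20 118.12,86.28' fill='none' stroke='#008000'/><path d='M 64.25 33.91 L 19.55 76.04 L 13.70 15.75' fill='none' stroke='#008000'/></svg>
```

1 u = 1 mm; y_m = 91.91 − y.

[1] `<path>` closed polygon, #008000→cut S966 F1026: (138.02,49.88) → (158.60,64.95) → (124.50,61.96) → (49.49,47.76) → (18.08,55.59) → (135.16,85.96) → (138.02,49.88) (closed)

[2] `<polyline>` line segment, #008000→cut S966 F1026: (83.32,79.71) → (118.12,5.63)

[3] `<path>` open polyline, #008000→cut S966 F1026: (64.25,58.00) → (19.55,15.87) → (13.70,76.16)

G21
G90
G00 X138.02 Y49.88
M4 S966
G1 X158.60 Y64.95 F1026
G1 X124.50 Y61.96
G1 X49.49 Y47.76
G1 X18.08 Y55.59
G1 X135.16 Y85.96
G1 X138.02 Y49.88
M5
G00 X83.32 Y79.71
M4 S966
G1 X118.12 Y5.63 F1026
M5
G00 X64.25 Y58.00
M4 S966
G1 X19.55 Y15.87 F1026
G1 X13.70 Y76.16
M5
G00 X0.00 Y0.00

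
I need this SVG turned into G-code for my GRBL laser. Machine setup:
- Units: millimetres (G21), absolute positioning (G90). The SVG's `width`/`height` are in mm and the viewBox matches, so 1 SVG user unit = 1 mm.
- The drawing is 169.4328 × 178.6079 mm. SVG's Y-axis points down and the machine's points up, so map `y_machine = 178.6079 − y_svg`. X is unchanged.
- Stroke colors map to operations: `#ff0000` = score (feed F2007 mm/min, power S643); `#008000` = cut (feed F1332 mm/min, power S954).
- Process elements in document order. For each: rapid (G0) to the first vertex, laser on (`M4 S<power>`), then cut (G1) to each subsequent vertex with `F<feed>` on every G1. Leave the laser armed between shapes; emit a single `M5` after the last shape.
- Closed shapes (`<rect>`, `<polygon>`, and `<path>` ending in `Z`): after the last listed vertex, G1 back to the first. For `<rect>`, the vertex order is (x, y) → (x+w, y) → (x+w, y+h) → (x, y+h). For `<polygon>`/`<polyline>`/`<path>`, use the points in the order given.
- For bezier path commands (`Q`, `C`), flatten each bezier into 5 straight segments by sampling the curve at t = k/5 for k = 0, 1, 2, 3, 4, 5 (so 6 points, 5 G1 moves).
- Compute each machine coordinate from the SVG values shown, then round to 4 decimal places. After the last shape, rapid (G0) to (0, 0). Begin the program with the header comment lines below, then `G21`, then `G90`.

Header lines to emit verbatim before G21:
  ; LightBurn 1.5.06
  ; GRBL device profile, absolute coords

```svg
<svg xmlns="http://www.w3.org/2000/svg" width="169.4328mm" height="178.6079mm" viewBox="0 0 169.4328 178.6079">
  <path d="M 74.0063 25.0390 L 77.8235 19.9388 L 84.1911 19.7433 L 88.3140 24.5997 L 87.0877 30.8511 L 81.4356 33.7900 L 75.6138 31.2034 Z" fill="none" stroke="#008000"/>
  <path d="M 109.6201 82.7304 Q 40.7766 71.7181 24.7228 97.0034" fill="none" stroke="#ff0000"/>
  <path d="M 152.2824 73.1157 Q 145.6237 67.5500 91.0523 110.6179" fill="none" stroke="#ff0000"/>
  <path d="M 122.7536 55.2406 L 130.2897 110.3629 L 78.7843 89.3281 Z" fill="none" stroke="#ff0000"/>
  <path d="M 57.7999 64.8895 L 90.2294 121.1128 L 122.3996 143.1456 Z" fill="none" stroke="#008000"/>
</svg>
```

Since the viewBox matches the mm dimensions, user units are millimetres directly. The only transform is the Y-flip y_m = 178.6079 − y_svg.

Shape 1 is a regular polygon drawn with `<path>`. Its stroke #008000 means cut at S954, F1332. After flipping Y the toolpath is (74.0063,153.5689) → (77.8235,158.6691) → (84.1911,158.8646) → (88.3140,154.0082) → (87.0877,147.7568) → (81.4356,144.8179) → (75.6138,147.4045) → (74.0063,153.5689), returning to the start.

Shape 2 is a quadratic bezier drawn with `<path>`. Its stroke #ff0000 means score at S643, F2007. After flipping Y the toolpath is (109.6201,95.8775) → (84.1943,98.8305) → (62.9917,98.8797) → (46.0122,96.0251) → (33.2559,90.2667) → (24.7228,81.6045).

Shape 3 is a quadratic bezier drawn with `<path>`. Its stroke #ff0000 means score at S643, F2007. After flipping Y the toolpath is (152.2824,105.4922) → (147.7024,105.7731) → (139.2894,102.1634) → (127.0434,94.6629) → (110.9644,83.2718) → (91.0523,67.9900).

Shape 4 is a regular polygon drawn with `<path>`. Its stroke #ff0000 means score at S643, F2007. After flipping Y the toolpath is (122.7536,123.3673) → (130.2897,68.2450) → (78.7843,89.2798) → (122.7536,123.3673), returning to the start.

Shape 5 is a closed polygon drawn with `<path>`. Its stroke #008000 means cut at S954, F1332. After flipping Y the toolpath is (57.7999,113.7184) → (90.2294,57.4951) → (122.3996,35.4623) → (57.7999,113.7184), returning to the start.

; LightBurn 1.5.06
; GRBL device profile, absolute coords
G21
G90
G0 X74.0063 Y153.5689
M4 S954
G1 X77.8235 Y158.6691 F1332
G1 X84.1911 Y158.8646 F1332
G1 X88.3140 Y154.0082 F1332
G1 X87.0877 Y147.7568 F1332
G1 X81.4356 Y144.8179 F1332
G1 X75.6138 Y147.4045 F1332
G1 X74.0063 Y153.5689 F1332
G0 X109.6201 Y95.8775
M4 S643
G1 X84.1943 Y98.8305 F2007
G1 X62.9917 Y98.8797 F2007
G1 X46.0122 Y96.0251 F2007
G1 X33.2559 Y90.2667 F2007
G1 X24.7228 Y81.6045 F2007
G0 X152.2824 Y105.4922
M4 S643
G1 X147.7024 Y105.7731 F2007
G1 X139.2894 Y102.1634 F2007
G1 X127.0434 Y94.6629 F2007
G1 X110.9644 Y83.2718 F2007
G1 X91.0523 Y67.9900 F2007
G0 X122.7536 Y123.3673
M4 S643
G1 X130.2897 Y68.2450 F2007
G1 X78.7843 Y89.2798 F2007
G1 X122.7536 Y123.3673 F2007
G0 X57.7999 Y113.7184
M4 S954
G1 X90.2294 Y57.4951 F1332
G1 X122.3996 Y35.4623 F1332
G1 X57.7999 Y113.7184 F1332
M5
G0 X0.0000 Y0.0000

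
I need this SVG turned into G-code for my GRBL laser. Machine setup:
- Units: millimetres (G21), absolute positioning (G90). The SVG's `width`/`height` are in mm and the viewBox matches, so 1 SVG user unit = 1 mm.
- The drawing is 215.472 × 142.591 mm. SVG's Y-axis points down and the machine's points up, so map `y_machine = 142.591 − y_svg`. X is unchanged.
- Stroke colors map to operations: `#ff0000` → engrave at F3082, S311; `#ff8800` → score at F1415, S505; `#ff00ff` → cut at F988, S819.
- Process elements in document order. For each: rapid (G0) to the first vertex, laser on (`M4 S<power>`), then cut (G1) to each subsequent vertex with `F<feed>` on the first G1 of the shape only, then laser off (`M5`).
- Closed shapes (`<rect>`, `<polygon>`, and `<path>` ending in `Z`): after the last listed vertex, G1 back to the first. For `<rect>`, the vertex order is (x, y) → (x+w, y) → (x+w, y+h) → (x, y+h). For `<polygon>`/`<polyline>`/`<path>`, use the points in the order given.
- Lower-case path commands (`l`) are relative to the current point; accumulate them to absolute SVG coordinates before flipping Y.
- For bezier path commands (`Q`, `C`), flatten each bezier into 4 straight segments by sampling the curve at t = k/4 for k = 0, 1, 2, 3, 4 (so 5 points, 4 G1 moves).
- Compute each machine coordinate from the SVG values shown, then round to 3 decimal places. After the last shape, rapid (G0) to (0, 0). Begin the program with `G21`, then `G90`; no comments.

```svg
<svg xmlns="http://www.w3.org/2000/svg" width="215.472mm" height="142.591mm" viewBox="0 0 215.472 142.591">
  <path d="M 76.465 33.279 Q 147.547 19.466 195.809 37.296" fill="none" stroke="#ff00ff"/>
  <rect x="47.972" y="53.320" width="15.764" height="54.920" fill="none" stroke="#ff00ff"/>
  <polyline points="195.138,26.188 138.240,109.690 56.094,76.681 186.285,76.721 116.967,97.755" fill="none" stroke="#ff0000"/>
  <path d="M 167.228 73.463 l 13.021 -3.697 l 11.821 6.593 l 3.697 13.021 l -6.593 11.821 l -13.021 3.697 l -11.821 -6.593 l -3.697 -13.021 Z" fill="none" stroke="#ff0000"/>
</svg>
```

viewBox `0 0 215.472 142.591` with mm width/height → 1 unit = 1 mm. Flip: y_m = 142.591 − y_svg.

**Shape 1** — `<path>` quadratic bezier, stroke `#ff00ff` → cut (S819, F988). Control points (SVG): P0=(76.465,33.279), P1=(147.547,19.466), P2=(195.809,37.296); sampled at t=k/4. Machine vertices: (76.465,109.312) → (110.580,114.241) → (141.842,115.214) → (170.252,112.232) → (195.809,105.295). Open path.

**Shape 2** — `<rect>` rectangle, stroke `#ff00ff` → cut (S819, F988). Machine vertices: (47.972,89.271) → (63.736,89.271) → (63.736,34.351) → (47.972,34.351) → (47.972,89.271). Closed: final G1 returns to the first vertex.

**Shape 3** — `<polyline>` open polyline, stroke `#ff0000` → engrave (S311, F3082). Machine vertices: (195.138,116.403) → (138.240,32.901) → (56.094,65.910) → (186.285,65.870) → (116.967,44.836). Open path.

**Shape 4** — `<path>` regular polygon, stroke `#ff0000` → engrave (S311, F3082). Machine vertices: (167.228,69.128) → (180.249,72.825) → (192.070,66.232) → (195.767,53.211) → (189.174,41.390) → (176.153,37.693) → (164.332,44.286) → (160.635,57.307) → (167.228,69.128). Closed: final G1 returns to the first vertex.

G21
G90
G0 X76.465 Y109.312
M4 S819
G1 X110.580 Y114.241 F988
G1 X141.842 Y115.214
G1 X170.252 Y112.232
G1 X195.809 Y105.295
M5
G0 X47.972 Y89.271
M4 S819
G1 X63.736 Y89.271 F988
G1 X63.736 Y34.351
G1 X47.972 Y34.351
G1 X47.972 Y89.271
M5
G0 X195.138 Y116.403
M4 S311
G1 X138.240 Y32.901 F3082
G1 X56.094 Y65.910
G1 X186.285 Y65.870
G1 X116.967 Y44.836
M5
G0 X167.228 Y69.128
M4 S311
G1 X180.249 Y72.825 F3082
G1 X192.070 Y66.232
G1 X195.767 Y53.211
G1 X189.174 Y41.390
G1 X176.153 Y37.693
G1 X164.332 Y44.286
G1 X160.635 Y57.307
G1 X167.228 Y69.128
M5
G0 X0.000 Y0.000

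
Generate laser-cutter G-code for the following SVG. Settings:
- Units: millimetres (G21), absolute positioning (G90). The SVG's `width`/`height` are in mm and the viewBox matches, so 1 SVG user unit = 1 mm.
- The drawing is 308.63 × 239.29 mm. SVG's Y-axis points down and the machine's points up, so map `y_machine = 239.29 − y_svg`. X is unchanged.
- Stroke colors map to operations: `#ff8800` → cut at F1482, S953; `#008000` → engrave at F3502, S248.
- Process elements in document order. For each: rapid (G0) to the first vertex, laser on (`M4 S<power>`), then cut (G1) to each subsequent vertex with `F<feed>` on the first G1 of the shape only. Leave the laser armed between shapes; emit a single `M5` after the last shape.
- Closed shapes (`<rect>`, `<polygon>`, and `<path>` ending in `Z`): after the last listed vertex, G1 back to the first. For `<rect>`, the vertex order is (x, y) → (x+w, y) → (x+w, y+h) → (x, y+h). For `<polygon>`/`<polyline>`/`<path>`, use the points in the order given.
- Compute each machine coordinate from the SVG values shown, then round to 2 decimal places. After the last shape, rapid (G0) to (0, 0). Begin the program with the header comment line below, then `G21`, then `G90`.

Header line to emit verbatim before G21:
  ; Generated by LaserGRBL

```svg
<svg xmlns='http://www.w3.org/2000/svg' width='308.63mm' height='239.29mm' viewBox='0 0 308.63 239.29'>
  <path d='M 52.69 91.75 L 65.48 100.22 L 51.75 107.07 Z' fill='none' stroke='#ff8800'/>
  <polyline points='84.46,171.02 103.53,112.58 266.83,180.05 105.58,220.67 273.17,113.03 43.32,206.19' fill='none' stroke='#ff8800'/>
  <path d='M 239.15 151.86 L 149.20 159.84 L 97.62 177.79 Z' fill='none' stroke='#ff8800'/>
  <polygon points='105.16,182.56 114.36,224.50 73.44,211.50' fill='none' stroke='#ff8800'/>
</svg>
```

viewBox `0 0 308.63 239.29` with mm width/height → 1 unit = 1 mm. Flip: y_m = 239.29 − y_svg.

**Shape 1** — `<path>` regular polygon, stroke `#ff8800` → cut (S953, F1482). Machine vertices: (52.69,147.54) → (65.48,139.07) → (51.75,132.22) → (52.69,147.54). Closed: final G1 returns to the first vertex.

**Shape 2** — `<polyline>` open polyline, stroke `#ff8800` → cut (S953, F1482). Machine vertices: (84.46,68.27) → (103.53,126.71) → (266.83,59.24) → (105.58,18.62) → (273.17,126.26) → (43.32,33.10). Open path.

**Shape 3** — `<path>` closed polygon, stroke `#ff8800` → cut (S953, F1482). Machine vertices: (239.15,87.43) → (149.20,79.45) → (97.62,61.50) → (239.15,87.43). Closed: final G1 returns to the first vertex.

**Shape 4** — `<polygon>` regular polygon, stroke `#ff8800` → cut (S953, F1482). Machine vertices: (105.16,56.73) → (114.36,14.79) → (73.44,27.79) → (105.16,56.73). Closed: final G1 returns to the first vertex.

; Generated by LaserGRBL
G21
G90
G0 X52.69 Y147.54
M4 S953
G1 X65.48 Y139.07 F1482
G1 X51.75 Y132.22
G1 X52.69 Y147.54
G0 X84.46 Y68.27
M4 S953
G1 X103.53 Y126.71 F1482
G1 X266.83 Y59.24
G1 X105.58 Y18.62
G1 X273.17 Y126.26
G1 X43.32 Y33.10
G0 X239.15 Y87.43
M4 S953
G1 X149.20 Y79.45 F1482
G1 X97.62 Y61.50
G1 X239.15 Y87.43
G0 X105.16 Y56.73
M4 S953
G1 X114.36 Y14.79 F1482
G1 X73.44 Y27.79
G1 X105.16 Y56.73
M5
G0 X0.00 Y0.00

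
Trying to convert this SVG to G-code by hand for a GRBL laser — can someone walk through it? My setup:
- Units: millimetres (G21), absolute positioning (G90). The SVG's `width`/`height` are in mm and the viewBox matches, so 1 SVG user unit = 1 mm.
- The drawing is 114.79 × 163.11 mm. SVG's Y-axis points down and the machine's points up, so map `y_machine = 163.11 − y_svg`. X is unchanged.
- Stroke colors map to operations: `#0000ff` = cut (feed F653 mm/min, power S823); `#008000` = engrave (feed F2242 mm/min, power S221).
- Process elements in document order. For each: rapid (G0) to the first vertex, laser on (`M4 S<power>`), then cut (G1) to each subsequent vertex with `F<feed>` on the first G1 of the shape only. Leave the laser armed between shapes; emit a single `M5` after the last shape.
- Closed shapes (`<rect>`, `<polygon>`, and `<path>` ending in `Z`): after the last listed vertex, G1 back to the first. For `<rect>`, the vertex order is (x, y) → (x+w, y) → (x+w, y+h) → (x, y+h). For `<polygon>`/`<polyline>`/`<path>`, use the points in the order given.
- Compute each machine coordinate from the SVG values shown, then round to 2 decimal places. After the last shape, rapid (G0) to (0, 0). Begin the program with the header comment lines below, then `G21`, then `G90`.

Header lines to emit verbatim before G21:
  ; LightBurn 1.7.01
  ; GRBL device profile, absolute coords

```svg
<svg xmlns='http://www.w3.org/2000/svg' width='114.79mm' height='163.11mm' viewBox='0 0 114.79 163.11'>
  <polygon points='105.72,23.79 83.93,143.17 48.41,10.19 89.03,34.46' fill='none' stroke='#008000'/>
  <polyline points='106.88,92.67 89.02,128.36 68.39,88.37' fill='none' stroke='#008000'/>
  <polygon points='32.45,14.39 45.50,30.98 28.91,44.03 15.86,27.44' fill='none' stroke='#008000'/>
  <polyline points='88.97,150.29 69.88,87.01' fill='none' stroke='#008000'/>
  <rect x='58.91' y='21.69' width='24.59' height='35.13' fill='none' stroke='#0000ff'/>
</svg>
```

Since the viewBox matches the mm dimensions, user units are millimetres directly. The only transform is the Y-flip y_m = 163.11 − y_svg.

Shape 1 is a closed polygon drawn with `<polygon>`. Its stroke #008000 means engrave at S221, F2242. After flipping Y the toolpath is (105.72,139.32) → (83.93,19.94) → (48.41,152.92) → (89.03,128.65) → (105.72,139.32), returning to the start.

Shape 2 is a open polyline drawn with `<polyline>`. Its stroke #008000 means engrave at S221, F2242. After flipping Y the toolpath is (106.88,70.44) → (89.02,34.75) → (68.39,74.74).

Shape 3 is a regular polygon drawn with `<polygon>`. Its stroke #008000 means engrave at S221, F2242. After flipping Y the toolpath is (32.45,148.72) → (45.50,132.13) → (28.91,119.08) → (15.86,135.67) → (32.45,148.72), returning to the start.

Shape 4 is a line segment drawn with `<polyline>`. Its stroke #008000 means engrave at S221, F2242. After flipping Y the toolpath is (88.97,12.82) → (69.88,76.10).

Shape 5 is a rectangle drawn with `<rect>`. Its stroke #0000ff means cut at S823, F653. After flipping Y the toolpath is (58.91,141.42) → (83.50,141.42) → (83.50,106.29) → (58.91,106.29) → (58.91,141.42), returning to the start.

; LightBurn 1.7.01
; GRBL device profile, absolute coords
G21
G90
G0 X105.72 Y139.32
M4 S221
G1 X83.93 Y19.94 F2242
G1 X48.41 Y152.92
G1 X89.03 Y128.65
G1 X105.72 Y139.32
G0 X106.88 Y70.44
M4 S221
G1 X89.02 Y34.75 F2242
G1 X68.39 Y74.74
G0 X32.45 Y148.72
M4 S221
G1 X45.50 Y132.13 F2242
G1 X28.91 Y119.08
G1 X15.86 Y135.67
G1 X32.45 Y148.72
G0 X88.97 Y12.82
M4 S221
G1 X69.88 Y76.10 F2242
G0 X58.91 Y141.42
M4 S823
G1 X83.50 Y141.42 F653
G1 X83.50 Y106.29
G1 X58.91 Y106.29
G1 X58.91 Y141.42
M5
G0 X0.00 Y0.00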